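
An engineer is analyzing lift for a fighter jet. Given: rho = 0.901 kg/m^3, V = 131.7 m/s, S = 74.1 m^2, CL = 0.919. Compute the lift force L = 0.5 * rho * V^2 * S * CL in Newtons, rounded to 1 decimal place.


Step 1: Calculate dynamic pressure q = 0.5 * 0.901 * 131.7^2 = 0.5 * 0.901 * 17344.89 = 7813.8729 Pa
Step 2: Multiply by wing area and lift coefficient: L = 7813.8729 * 74.1 * 0.919
Step 3: L = 579007.9852 * 0.919 = 532108.3 N

532108.3


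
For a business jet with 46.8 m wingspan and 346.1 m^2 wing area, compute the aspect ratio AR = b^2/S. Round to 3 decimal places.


Step 1: b^2 = 46.8^2 = 2190.24
Step 2: AR = 2190.24 / 346.1 = 6.328

6.328


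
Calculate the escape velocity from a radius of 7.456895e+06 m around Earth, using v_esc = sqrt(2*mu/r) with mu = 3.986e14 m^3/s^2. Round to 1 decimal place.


Step 1: 2*mu/r = 2 * 3.986e14 / 7.456895e+06 = 106907767.9114
Step 2: v_esc = sqrt(106907767.9114) = 10339.6 m/s

10339.6


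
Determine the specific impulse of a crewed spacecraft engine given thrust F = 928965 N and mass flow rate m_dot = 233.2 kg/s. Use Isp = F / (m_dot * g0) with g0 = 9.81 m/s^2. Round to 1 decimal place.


Step 1: m_dot * g0 = 233.2 * 9.81 = 2287.69
Step 2: Isp = 928965 / 2287.69 = 406.1 s

406.1


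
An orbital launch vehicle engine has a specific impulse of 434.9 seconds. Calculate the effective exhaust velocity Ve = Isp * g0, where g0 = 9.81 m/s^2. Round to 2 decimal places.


Step 1: Ve = Isp * g0 = 434.9 * 9.81
Step 2: Ve = 4266.37 m/s

4266.37


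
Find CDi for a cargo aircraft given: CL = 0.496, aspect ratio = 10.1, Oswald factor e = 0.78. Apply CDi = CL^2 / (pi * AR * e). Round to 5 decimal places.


Step 1: CL^2 = 0.496^2 = 0.246016
Step 2: pi * AR * e = 3.14159 * 10.1 * 0.78 = 24.749467
Step 3: CDi = 0.246016 / 24.749467 = 0.00994

0.00994


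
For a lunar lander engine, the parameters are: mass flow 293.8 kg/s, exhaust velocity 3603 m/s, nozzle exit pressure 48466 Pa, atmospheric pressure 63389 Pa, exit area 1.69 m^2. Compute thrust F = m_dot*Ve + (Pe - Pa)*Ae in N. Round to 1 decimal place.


Step 1: Momentum thrust = m_dot * Ve = 293.8 * 3603 = 1058561.4 N
Step 2: Pressure thrust = (Pe - Pa) * Ae = (48466 - 63389) * 1.69 = -25219.87 N
Step 3: Total thrust F = 1058561.4 + -25219.87 = 1033341.5 N

1033341.5


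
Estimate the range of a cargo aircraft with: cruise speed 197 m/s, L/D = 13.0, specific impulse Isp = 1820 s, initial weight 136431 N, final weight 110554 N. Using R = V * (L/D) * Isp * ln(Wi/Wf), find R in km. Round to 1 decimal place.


Step 1: Coefficient = V * (L/D) * Isp = 197 * 13.0 * 1820 = 4661020.0 m
Step 2: Wi/Wf = 136431 / 110554 = 1.234067
Step 3: ln(1.234067) = 0.210315
Step 4: R = 4661020.0 * 0.210315 = 980282.0 m = 980.3 km

980.3


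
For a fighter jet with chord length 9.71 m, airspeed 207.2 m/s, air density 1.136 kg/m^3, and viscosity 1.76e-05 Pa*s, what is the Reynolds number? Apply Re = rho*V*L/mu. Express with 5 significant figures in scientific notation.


Step 1: Numerator = rho * V * L = 1.136 * 207.2 * 9.71 = 2285.532032
Step 2: Re = 2285.532032 / 1.76e-05
Step 3: Re = 1.2986e+08

1.2986e+08


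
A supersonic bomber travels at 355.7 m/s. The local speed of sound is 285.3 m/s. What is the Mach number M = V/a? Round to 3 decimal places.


Step 1: M = V / a = 355.7 / 285.3
Step 2: M = 1.247

1.247


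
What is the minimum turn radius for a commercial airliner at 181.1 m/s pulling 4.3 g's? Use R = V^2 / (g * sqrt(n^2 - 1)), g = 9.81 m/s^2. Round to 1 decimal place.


Step 1: V^2 = 181.1^2 = 32797.21
Step 2: n^2 - 1 = 4.3^2 - 1 = 17.49
Step 3: sqrt(17.49) = 4.182105
Step 4: R = 32797.21 / (9.81 * 4.182105) = 799.4 m

799.4


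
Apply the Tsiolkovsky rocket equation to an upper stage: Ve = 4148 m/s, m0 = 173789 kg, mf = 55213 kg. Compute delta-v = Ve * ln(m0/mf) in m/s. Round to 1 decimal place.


Step 1: Mass ratio m0/mf = 173789 / 55213 = 3.14761
Step 2: ln(3.14761) = 1.146643
Step 3: delta-v = 4148 * 1.146643 = 4756.3 m/s

4756.3


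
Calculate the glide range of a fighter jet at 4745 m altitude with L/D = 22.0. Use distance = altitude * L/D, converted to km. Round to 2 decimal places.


Step 1: Glide distance = altitude * L/D = 4745 * 22.0 = 104390.0 m
Step 2: Convert to km: 104390.0 / 1000 = 104.39 km

104.39


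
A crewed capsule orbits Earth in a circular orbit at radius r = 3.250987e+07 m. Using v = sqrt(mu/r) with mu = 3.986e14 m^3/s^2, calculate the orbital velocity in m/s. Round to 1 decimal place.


Step 1: mu / r = 3.986e14 / 3.250987e+07 = 12260891.8461
Step 2: v = sqrt(12260891.8461) = 3501.6 m/s

3501.6


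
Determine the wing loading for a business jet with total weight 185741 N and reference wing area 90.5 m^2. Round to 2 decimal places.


Step 1: Wing loading = W / S = 185741 / 90.5
Step 2: Wing loading = 2052.39 N/m^2

2052.39


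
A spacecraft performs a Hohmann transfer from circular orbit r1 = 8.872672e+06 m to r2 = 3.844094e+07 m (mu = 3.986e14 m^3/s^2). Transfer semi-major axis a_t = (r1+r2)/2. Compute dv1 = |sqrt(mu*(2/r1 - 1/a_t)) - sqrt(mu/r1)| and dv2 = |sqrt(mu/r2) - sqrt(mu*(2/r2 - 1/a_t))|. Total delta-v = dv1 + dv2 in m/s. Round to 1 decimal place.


Step 1: Transfer semi-major axis a_t = (8.872672e+06 + 3.844094e+07) / 2 = 2.365681e+07 m
Step 2: v1 (circular at r1) = sqrt(mu/r1) = 6702.57 m/s
Step 3: v_t1 = sqrt(mu*(2/r1 - 1/a_t)) = 8543.98 m/s
Step 4: dv1 = |8543.98 - 6702.57| = 1841.41 m/s
Step 5: v2 (circular at r2) = 3220.12 m/s, v_t2 = 1972.06 m/s
Step 6: dv2 = |3220.12 - 1972.06| = 1248.05 m/s
Step 7: Total delta-v = 1841.41 + 1248.05 = 3089.5 m/s

3089.5


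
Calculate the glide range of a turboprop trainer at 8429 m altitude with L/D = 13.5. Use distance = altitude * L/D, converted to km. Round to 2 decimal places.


Step 1: Glide distance = altitude * L/D = 8429 * 13.5 = 113791.5 m
Step 2: Convert to km: 113791.5 / 1000 = 113.79 km

113.79


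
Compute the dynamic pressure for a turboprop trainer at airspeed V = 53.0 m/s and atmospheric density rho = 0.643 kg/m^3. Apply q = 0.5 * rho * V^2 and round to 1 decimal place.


Step 1: V^2 = 53.0^2 = 2809.0
Step 2: q = 0.5 * 0.643 * 2809.0
Step 3: q = 903.1 Pa

903.1


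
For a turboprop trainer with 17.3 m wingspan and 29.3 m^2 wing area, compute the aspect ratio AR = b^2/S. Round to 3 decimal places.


Step 1: b^2 = 17.3^2 = 299.29
Step 2: AR = 299.29 / 29.3 = 10.215

10.215


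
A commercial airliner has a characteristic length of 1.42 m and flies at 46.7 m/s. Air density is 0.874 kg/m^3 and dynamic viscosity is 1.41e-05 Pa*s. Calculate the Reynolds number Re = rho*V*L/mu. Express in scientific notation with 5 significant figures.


Step 1: Numerator = rho * V * L = 0.874 * 46.7 * 1.42 = 57.958436
Step 2: Re = 57.958436 / 1.41e-05
Step 3: Re = 4.1105e+06

4.1105e+06


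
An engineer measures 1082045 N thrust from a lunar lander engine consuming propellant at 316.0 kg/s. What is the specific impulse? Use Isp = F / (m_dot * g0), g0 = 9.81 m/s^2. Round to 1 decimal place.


Step 1: m_dot * g0 = 316.0 * 9.81 = 3099.96
Step 2: Isp = 1082045 / 3099.96 = 349.1 s

349.1


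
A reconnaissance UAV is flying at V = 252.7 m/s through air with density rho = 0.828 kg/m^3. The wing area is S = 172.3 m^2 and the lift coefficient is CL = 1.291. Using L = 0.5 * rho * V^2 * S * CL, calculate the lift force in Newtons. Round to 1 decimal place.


Step 1: Calculate dynamic pressure q = 0.5 * 0.828 * 252.7^2 = 0.5 * 0.828 * 63857.29 = 26436.9181 Pa
Step 2: Multiply by wing area and lift coefficient: L = 26436.9181 * 172.3 * 1.291
Step 3: L = 4555080.9817 * 1.291 = 5880609.5 N

5880609.5


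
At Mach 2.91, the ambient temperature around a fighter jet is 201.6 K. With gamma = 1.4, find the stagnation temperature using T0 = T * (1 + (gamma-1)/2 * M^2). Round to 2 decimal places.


Step 1: (gamma-1)/2 = 0.2
Step 2: M^2 = 8.4681
Step 3: 1 + 0.2 * 8.4681 = 2.69362
Step 4: T0 = 201.6 * 2.69362 = 543.03 K

543.03


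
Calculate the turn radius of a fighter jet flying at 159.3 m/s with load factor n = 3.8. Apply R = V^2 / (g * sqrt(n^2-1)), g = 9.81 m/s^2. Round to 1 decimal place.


Step 1: V^2 = 159.3^2 = 25376.49
Step 2: n^2 - 1 = 3.8^2 - 1 = 13.44
Step 3: sqrt(13.44) = 3.666061
Step 4: R = 25376.49 / (9.81 * 3.666061) = 705.6 m

705.6


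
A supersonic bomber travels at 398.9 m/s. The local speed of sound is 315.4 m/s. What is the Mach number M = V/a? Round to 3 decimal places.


Step 1: M = V / a = 398.9 / 315.4
Step 2: M = 1.265

1.265


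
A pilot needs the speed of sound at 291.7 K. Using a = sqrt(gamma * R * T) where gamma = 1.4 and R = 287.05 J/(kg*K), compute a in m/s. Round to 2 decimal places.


Step 1: gamma * R * T = 1.4 * 287.05 * 291.7 = 117225.479
Step 2: a = sqrt(117225.479) = 342.38 m/s

342.38


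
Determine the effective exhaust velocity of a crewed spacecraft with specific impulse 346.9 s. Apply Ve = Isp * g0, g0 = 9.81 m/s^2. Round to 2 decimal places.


Step 1: Ve = Isp * g0 = 346.9 * 9.81
Step 2: Ve = 3403.09 m/s

3403.09


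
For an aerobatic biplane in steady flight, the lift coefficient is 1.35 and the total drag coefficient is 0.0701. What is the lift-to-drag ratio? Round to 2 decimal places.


Step 1: L/D = CL / CD = 1.35 / 0.0701
Step 2: L/D = 19.26

19.26


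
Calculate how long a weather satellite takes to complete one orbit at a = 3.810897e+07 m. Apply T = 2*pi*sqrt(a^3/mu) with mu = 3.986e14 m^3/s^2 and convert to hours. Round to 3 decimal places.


Step 1: a^3 / mu = 5.534541e+22 / 3.986e14 = 1.388495e+08
Step 2: sqrt(1.388495e+08) = 11783.442 s
Step 3: T = 2*pi * 11783.442 = 74037.55 s
Step 4: T in hours = 74037.55 / 3600 = 20.566 hours

20.566


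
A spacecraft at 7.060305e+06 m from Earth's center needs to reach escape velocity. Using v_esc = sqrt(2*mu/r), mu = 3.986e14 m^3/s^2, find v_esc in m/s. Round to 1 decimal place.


Step 1: 2*mu/r = 2 * 3.986e14 / 7.060305e+06 = 112912969.0573
Step 2: v_esc = sqrt(112912969.0573) = 10626.1 m/s

10626.1


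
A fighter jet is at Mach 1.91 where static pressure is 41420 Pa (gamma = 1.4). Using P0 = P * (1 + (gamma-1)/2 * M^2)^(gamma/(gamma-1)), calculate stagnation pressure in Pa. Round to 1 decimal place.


Step 1: (gamma-1)/2 * M^2 = 0.2 * 3.6481 = 0.72962
Step 2: 1 + 0.72962 = 1.72962
Step 3: Exponent gamma/(gamma-1) = 3.5
Step 4: P0 = 41420 * 1.72962^3.5 = 281862.7 Pa

281862.7


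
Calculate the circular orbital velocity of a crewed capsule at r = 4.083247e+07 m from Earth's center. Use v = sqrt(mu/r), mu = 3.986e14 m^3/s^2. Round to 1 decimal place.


Step 1: mu / r = 3.986e14 / 4.083247e+07 = 9761839.0462
Step 2: v = sqrt(9761839.0462) = 3124.4 m/s

3124.4


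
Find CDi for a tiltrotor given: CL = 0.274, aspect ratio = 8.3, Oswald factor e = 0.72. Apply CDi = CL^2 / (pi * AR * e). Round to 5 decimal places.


Step 1: CL^2 = 0.274^2 = 0.075076
Step 2: pi * AR * e = 3.14159 * 8.3 * 0.72 = 18.774158
Step 3: CDi = 0.075076 / 18.774158 = 0.00400

0.00400


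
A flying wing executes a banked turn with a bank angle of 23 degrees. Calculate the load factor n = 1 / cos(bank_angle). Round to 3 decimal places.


Step 1: Convert 23 degrees to radians = 0.401426
Step 2: cos(23 deg) = 0.920505
Step 3: n = 1 / 0.920505 = 1.086

1.086


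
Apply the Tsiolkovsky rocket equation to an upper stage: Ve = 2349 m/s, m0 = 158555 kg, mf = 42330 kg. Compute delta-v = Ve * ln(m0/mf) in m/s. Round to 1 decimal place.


Step 1: Mass ratio m0/mf = 158555 / 42330 = 3.745689
Step 2: ln(3.745689) = 1.320605
Step 3: delta-v = 2349 * 1.320605 = 3102.1 m/s

3102.1


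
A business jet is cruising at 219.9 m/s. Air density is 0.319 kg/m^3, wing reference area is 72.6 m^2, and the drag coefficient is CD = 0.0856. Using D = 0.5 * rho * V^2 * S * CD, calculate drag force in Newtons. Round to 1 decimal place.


Step 1: Dynamic pressure q = 0.5 * 0.319 * 219.9^2 = 7712.7836 Pa
Step 2: Drag D = q * S * CD = 7712.7836 * 72.6 * 0.0856
Step 3: D = 47931.6 N

47931.6


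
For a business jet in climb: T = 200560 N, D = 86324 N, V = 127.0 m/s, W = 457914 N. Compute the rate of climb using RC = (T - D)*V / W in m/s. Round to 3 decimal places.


Step 1: Excess thrust = T - D = 200560 - 86324 = 114236 N
Step 2: Excess power = 114236 * 127.0 = 14507972.0 W
Step 3: RC = 14507972.0 / 457914 = 31.683 m/s

31.683


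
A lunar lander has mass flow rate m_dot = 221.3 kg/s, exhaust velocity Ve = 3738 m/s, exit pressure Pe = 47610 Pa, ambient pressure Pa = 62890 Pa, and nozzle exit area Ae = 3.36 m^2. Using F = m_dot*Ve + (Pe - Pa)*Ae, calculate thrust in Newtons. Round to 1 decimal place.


Step 1: Momentum thrust = m_dot * Ve = 221.3 * 3738 = 827219.4 N
Step 2: Pressure thrust = (Pe - Pa) * Ae = (47610 - 62890) * 3.36 = -51340.80 N
Step 3: Total thrust F = 827219.4 + -51340.80 = 775878.6 N

775878.6


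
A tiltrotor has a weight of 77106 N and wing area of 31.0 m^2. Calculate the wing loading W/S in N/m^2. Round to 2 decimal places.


Step 1: Wing loading = W / S = 77106 / 31.0
Step 2: Wing loading = 2487.29 N/m^2

2487.29


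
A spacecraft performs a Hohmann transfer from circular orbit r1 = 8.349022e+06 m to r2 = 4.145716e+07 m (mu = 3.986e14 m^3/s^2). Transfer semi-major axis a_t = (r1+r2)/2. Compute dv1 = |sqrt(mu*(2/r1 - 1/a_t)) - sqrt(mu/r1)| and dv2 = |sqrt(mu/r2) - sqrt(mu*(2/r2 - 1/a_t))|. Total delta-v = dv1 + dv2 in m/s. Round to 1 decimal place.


Step 1: Transfer semi-major axis a_t = (8.349022e+06 + 4.145716e+07) / 2 = 2.490309e+07 m
Step 2: v1 (circular at r1) = sqrt(mu/r1) = 6909.57 m/s
Step 3: v_t1 = sqrt(mu*(2/r1 - 1/a_t)) = 8915.05 m/s
Step 4: dv1 = |8915.05 - 6909.57| = 2005.49 m/s
Step 5: v2 (circular at r2) = 3100.77 m/s, v_t2 = 1795.4 m/s
Step 6: dv2 = |3100.77 - 1795.4| = 1305.37 m/s
Step 7: Total delta-v = 2005.49 + 1305.37 = 3310.9 m/s

3310.9


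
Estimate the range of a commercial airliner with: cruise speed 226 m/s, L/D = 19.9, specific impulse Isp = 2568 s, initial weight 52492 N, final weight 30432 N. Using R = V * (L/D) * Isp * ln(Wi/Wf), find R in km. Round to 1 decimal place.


Step 1: Coefficient = V * (L/D) * Isp = 226 * 19.9 * 2568 = 11549323.2 m
Step 2: Wi/Wf = 52492 / 30432 = 1.724895
Step 3: ln(1.724895) = 0.545166
Step 4: R = 11549323.2 * 0.545166 = 6296299.4 m = 6296.3 km

6296.3


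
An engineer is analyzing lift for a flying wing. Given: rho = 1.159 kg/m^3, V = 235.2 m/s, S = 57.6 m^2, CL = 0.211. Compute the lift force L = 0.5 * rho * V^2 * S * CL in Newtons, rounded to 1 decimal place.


Step 1: Calculate dynamic pressure q = 0.5 * 1.159 * 235.2^2 = 0.5 * 1.159 * 55319.04 = 32057.3837 Pa
Step 2: Multiply by wing area and lift coefficient: L = 32057.3837 * 57.6 * 0.211
Step 3: L = 1846505.3 * 0.211 = 389612.6 N

389612.6


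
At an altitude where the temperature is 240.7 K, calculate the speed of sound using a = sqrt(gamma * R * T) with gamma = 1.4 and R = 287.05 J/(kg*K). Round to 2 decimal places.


Step 1: gamma * R * T = 1.4 * 287.05 * 240.7 = 96730.109
Step 2: a = sqrt(96730.109) = 311.01 m/s

311.01


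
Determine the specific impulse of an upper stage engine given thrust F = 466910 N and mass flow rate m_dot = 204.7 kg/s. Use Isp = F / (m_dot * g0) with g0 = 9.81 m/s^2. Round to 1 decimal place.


Step 1: m_dot * g0 = 204.7 * 9.81 = 2008.11
Step 2: Isp = 466910 / 2008.11 = 232.5 s

232.5


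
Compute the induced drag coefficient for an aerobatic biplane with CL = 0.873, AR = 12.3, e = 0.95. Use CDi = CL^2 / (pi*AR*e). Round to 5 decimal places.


Step 1: CL^2 = 0.873^2 = 0.762129
Step 2: pi * AR * e = 3.14159 * 12.3 * 0.95 = 36.70951
Step 3: CDi = 0.762129 / 36.70951 = 0.02076

0.02076


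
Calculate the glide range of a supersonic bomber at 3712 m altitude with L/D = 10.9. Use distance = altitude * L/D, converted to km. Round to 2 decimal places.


Step 1: Glide distance = altitude * L/D = 3712 * 10.9 = 40460.8 m
Step 2: Convert to km: 40460.8 / 1000 = 40.46 km

40.46


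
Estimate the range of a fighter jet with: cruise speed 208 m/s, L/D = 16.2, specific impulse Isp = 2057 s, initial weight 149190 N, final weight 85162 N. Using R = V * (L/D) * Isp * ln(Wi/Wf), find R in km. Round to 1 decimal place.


Step 1: Coefficient = V * (L/D) * Isp = 208 * 16.2 * 2057 = 6931267.2 m
Step 2: Wi/Wf = 149190 / 85162 = 1.751838
Step 3: ln(1.751838) = 0.560665
Step 4: R = 6931267.2 * 0.560665 = 3886121.3 m = 3886.1 km

3886.1


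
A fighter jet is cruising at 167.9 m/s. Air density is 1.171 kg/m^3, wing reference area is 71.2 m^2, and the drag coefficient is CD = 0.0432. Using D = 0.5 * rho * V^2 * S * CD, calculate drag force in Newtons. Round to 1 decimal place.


Step 1: Dynamic pressure q = 0.5 * 1.171 * 167.9^2 = 16505.4851 Pa
Step 2: Drag D = q * S * CD = 16505.4851 * 71.2 * 0.0432
Step 3: D = 50768.2 N

50768.2


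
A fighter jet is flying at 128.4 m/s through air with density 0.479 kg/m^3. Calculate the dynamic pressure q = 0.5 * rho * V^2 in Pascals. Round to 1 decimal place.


Step 1: V^2 = 128.4^2 = 16486.56
Step 2: q = 0.5 * 0.479 * 16486.56
Step 3: q = 3948.5 Pa

3948.5


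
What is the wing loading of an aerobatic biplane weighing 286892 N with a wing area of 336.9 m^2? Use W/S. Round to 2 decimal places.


Step 1: Wing loading = W / S = 286892 / 336.9
Step 2: Wing loading = 851.56 N/m^2

851.56


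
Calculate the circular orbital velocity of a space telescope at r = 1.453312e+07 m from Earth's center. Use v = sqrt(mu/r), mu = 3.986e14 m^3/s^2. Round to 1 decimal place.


Step 1: mu / r = 3.986e14 / 1.453312e+07 = 27427008.1029
Step 2: v = sqrt(27427008.1029) = 5237.1 m/s

5237.1


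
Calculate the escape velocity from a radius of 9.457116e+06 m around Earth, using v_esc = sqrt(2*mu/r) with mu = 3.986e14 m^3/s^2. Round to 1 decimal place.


Step 1: 2*mu/r = 2 * 3.986e14 / 9.457116e+06 = 84296311.8989
Step 2: v_esc = sqrt(84296311.8989) = 9181.3 m/s

9181.3


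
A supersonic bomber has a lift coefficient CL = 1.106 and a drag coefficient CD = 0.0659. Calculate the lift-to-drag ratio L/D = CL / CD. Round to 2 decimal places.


Step 1: L/D = CL / CD = 1.106 / 0.0659
Step 2: L/D = 16.78

16.78


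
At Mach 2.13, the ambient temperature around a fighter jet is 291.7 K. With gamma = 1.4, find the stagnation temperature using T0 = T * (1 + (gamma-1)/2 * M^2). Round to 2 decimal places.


Step 1: (gamma-1)/2 = 0.2
Step 2: M^2 = 4.5369
Step 3: 1 + 0.2 * 4.5369 = 1.90738
Step 4: T0 = 291.7 * 1.90738 = 556.38 K

556.38


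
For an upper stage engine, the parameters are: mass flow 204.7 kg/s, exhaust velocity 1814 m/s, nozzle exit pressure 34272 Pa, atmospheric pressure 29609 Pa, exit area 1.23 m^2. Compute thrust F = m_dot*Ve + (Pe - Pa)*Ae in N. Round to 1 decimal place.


Step 1: Momentum thrust = m_dot * Ve = 204.7 * 1814 = 371325.8 N
Step 2: Pressure thrust = (Pe - Pa) * Ae = (34272 - 29609) * 1.23 = 5735.49 N
Step 3: Total thrust F = 371325.8 + 5735.49 = 377061.3 N

377061.3


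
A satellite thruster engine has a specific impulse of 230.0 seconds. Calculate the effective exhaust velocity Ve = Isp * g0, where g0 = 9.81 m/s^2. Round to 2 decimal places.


Step 1: Ve = Isp * g0 = 230.0 * 9.81
Step 2: Ve = 2256.30 m/s

2256.30


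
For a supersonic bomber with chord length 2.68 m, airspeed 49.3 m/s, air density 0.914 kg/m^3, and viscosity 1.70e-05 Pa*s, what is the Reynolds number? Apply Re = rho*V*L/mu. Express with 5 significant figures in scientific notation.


Step 1: Numerator = rho * V * L = 0.914 * 49.3 * 2.68 = 120.761336
Step 2: Re = 120.761336 / 1.70e-05
Step 3: Re = 7.1036e+06

7.1036e+06


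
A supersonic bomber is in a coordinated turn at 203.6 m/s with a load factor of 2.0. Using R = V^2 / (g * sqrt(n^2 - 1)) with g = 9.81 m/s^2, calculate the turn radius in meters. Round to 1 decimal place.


Step 1: V^2 = 203.6^2 = 41452.96
Step 2: n^2 - 1 = 2.0^2 - 1 = 3.0
Step 3: sqrt(3.0) = 1.732051
Step 4: R = 41452.96 / (9.81 * 1.732051) = 2439.6 m

2439.6


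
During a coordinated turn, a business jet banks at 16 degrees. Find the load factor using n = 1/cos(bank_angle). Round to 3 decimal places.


Step 1: Convert 16 degrees to radians = 0.279253
Step 2: cos(16 deg) = 0.961262
Step 3: n = 1 / 0.961262 = 1.040

1.040


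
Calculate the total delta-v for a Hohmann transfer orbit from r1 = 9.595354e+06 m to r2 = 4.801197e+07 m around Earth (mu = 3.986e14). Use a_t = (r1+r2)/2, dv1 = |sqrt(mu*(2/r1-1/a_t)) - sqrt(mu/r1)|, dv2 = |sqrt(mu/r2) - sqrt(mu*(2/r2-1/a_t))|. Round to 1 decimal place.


Step 1: Transfer semi-major axis a_t = (9.595354e+06 + 4.801197e+07) / 2 = 2.880366e+07 m
Step 2: v1 (circular at r1) = sqrt(mu/r1) = 6445.23 m/s
Step 3: v_t1 = sqrt(mu*(2/r1 - 1/a_t)) = 8321.26 m/s
Step 4: dv1 = |8321.26 - 6445.23| = 1876.03 m/s
Step 5: v2 (circular at r2) = 2881.34 m/s, v_t2 = 1663.03 m/s
Step 6: dv2 = |2881.34 - 1663.03| = 1218.3 m/s
Step 7: Total delta-v = 1876.03 + 1218.3 = 3094.3 m/s

3094.3


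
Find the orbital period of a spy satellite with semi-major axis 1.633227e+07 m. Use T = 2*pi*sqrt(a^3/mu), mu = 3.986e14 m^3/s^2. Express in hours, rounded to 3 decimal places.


Step 1: a^3 / mu = 4.356519e+21 / 3.986e14 = 1.092955e+07
Step 2: sqrt(1.092955e+07) = 3305.9873 s
Step 3: T = 2*pi * 3305.9873 = 20772.13 s
Step 4: T in hours = 20772.13 / 3600 = 5.770 hours

5.770


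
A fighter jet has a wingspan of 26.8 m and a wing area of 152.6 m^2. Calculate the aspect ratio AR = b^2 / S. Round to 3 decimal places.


Step 1: b^2 = 26.8^2 = 718.24
Step 2: AR = 718.24 / 152.6 = 4.707

4.707


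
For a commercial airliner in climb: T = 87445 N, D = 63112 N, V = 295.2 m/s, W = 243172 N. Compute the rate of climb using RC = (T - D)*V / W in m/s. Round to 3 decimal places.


Step 1: Excess thrust = T - D = 87445 - 63112 = 24333 N
Step 2: Excess power = 24333 * 295.2 = 7183101.6 W
Step 3: RC = 7183101.6 / 243172 = 29.539 m/s

29.539


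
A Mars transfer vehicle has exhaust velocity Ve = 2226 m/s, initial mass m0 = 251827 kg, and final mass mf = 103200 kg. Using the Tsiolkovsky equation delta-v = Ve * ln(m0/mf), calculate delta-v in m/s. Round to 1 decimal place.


Step 1: Mass ratio m0/mf = 251827 / 103200 = 2.440184
Step 2: ln(2.440184) = 0.892073
Step 3: delta-v = 2226 * 0.892073 = 1985.8 m/s

1985.8


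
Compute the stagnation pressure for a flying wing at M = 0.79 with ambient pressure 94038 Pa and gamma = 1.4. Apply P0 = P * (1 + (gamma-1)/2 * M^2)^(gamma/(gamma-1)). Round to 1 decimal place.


Step 1: (gamma-1)/2 * M^2 = 0.2 * 0.6241 = 0.12482
Step 2: 1 + 0.12482 = 1.12482
Step 3: Exponent gamma/(gamma-1) = 3.5
Step 4: P0 = 94038 * 1.12482^3.5 = 141936.5 Pa

141936.5


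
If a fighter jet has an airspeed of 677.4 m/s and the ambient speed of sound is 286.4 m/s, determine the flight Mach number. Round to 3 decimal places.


Step 1: M = V / a = 677.4 / 286.4
Step 2: M = 2.365

2.365


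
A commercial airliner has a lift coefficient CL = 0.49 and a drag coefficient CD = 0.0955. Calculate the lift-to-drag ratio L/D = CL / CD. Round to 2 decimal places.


Step 1: L/D = CL / CD = 0.49 / 0.0955
Step 2: L/D = 5.13

5.13


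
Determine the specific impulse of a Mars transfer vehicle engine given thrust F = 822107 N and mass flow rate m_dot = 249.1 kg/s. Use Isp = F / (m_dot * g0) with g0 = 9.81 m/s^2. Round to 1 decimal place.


Step 1: m_dot * g0 = 249.1 * 9.81 = 2443.67
Step 2: Isp = 822107 / 2443.67 = 336.4 s

336.4


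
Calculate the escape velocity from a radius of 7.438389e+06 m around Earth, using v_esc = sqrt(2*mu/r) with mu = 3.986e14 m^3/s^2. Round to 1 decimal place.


Step 1: 2*mu/r = 2 * 3.986e14 / 7.438389e+06 = 107173744.2072
Step 2: v_esc = sqrt(107173744.2072) = 10352.5 m/s

10352.5


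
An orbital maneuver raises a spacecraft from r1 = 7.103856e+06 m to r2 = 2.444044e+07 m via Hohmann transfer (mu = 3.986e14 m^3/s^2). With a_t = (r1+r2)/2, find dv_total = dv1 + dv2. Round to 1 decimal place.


Step 1: Transfer semi-major axis a_t = (7.103856e+06 + 2.444044e+07) / 2 = 1.577215e+07 m
Step 2: v1 (circular at r1) = sqrt(mu/r1) = 7490.69 m/s
Step 3: v_t1 = sqrt(mu*(2/r1 - 1/a_t)) = 9324.61 m/s
Step 4: dv1 = |9324.61 - 7490.69| = 1833.92 m/s
Step 5: v2 (circular at r2) = 4038.44 m/s, v_t2 = 2710.29 m/s
Step 6: dv2 = |4038.44 - 2710.29| = 1328.15 m/s
Step 7: Total delta-v = 1833.92 + 1328.15 = 3162.1 m/s

3162.1


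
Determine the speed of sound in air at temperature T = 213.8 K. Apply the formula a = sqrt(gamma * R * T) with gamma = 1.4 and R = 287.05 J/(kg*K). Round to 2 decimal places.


Step 1: gamma * R * T = 1.4 * 287.05 * 213.8 = 85919.806
Step 2: a = sqrt(85919.806) = 293.12 m/s

293.12


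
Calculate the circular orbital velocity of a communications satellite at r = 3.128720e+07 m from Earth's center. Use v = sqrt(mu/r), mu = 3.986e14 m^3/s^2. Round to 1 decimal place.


Step 1: mu / r = 3.986e14 / 3.128720e+07 = 12740034.2632
Step 2: v = sqrt(12740034.2632) = 3569.3 m/s

3569.3


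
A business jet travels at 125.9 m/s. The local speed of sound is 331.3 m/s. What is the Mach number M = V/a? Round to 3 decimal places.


Step 1: M = V / a = 125.9 / 331.3
Step 2: M = 0.380

0.380


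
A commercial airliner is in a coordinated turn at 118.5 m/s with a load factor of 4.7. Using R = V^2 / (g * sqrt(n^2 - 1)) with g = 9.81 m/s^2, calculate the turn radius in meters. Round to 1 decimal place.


Step 1: V^2 = 118.5^2 = 14042.25
Step 2: n^2 - 1 = 4.7^2 - 1 = 21.09
Step 3: sqrt(21.09) = 4.592385
Step 4: R = 14042.25 / (9.81 * 4.592385) = 311.7 m

311.7


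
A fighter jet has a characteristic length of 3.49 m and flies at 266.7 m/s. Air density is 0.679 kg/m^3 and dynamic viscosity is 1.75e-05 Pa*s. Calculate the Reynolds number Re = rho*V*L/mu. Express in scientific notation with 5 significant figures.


Step 1: Numerator = rho * V * L = 0.679 * 266.7 * 3.49 = 632.001657
Step 2: Re = 632.001657 / 1.75e-05
Step 3: Re = 3.6114e+07

3.6114e+07


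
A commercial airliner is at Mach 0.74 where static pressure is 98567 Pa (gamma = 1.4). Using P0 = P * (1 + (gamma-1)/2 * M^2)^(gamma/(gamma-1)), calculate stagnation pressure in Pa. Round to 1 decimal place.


Step 1: (gamma-1)/2 * M^2 = 0.2 * 0.5476 = 0.10952
Step 2: 1 + 0.10952 = 1.10952
Step 3: Exponent gamma/(gamma-1) = 3.5
Step 4: P0 = 98567 * 1.10952^3.5 = 141809.2 Pa

141809.2


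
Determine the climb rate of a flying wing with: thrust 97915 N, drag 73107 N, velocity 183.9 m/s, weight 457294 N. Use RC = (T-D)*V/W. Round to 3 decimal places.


Step 1: Excess thrust = T - D = 97915 - 73107 = 24808 N
Step 2: Excess power = 24808 * 183.9 = 4562191.2 W
Step 3: RC = 4562191.2 / 457294 = 9.976 m/s

9.976


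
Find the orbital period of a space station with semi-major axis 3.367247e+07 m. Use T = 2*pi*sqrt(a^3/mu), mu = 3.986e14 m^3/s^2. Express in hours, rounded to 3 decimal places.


Step 1: a^3 / mu = 3.817903e+22 / 3.986e14 = 9.578282e+07
Step 2: sqrt(9.578282e+07) = 9786.8699 s
Step 3: T = 2*pi * 9786.8699 = 61492.72 s
Step 4: T in hours = 61492.72 / 3600 = 17.081 hours

17.081


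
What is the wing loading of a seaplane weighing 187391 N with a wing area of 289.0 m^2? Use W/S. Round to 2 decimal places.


Step 1: Wing loading = W / S = 187391 / 289.0
Step 2: Wing loading = 648.41 N/m^2

648.41


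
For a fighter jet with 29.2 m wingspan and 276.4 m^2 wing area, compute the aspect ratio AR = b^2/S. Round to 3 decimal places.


Step 1: b^2 = 29.2^2 = 852.64
Step 2: AR = 852.64 / 276.4 = 3.085

3.085


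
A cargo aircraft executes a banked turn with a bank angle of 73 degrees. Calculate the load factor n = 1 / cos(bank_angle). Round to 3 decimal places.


Step 1: Convert 73 degrees to radians = 1.27409
Step 2: cos(73 deg) = 0.292372
Step 3: n = 1 / 0.292372 = 3.420

3.420


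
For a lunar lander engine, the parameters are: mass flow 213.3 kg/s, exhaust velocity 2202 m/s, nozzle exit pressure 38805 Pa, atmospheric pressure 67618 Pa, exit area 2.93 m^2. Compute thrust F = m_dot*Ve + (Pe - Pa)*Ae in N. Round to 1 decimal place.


Step 1: Momentum thrust = m_dot * Ve = 213.3 * 2202 = 469686.6 N
Step 2: Pressure thrust = (Pe - Pa) * Ae = (38805 - 67618) * 2.93 = -84422.09 N
Step 3: Total thrust F = 469686.6 + -84422.09 = 385264.5 N

385264.5


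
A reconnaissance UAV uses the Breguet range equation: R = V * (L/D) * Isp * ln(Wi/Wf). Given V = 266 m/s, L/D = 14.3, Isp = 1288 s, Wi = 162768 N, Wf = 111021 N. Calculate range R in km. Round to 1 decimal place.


Step 1: Coefficient = V * (L/D) * Isp = 266 * 14.3 * 1288 = 4899294.4 m
Step 2: Wi/Wf = 162768 / 111021 = 1.466101
Step 3: ln(1.466101) = 0.382607
Step 4: R = 4899294.4 * 0.382607 = 1874501.9 m = 1874.5 km

1874.5


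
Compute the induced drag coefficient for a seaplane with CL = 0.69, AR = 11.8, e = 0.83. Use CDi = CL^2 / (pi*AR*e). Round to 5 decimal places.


Step 1: CL^2 = 0.69^2 = 0.4761
Step 2: pi * AR * e = 3.14159 * 11.8 * 0.83 = 30.768758
Step 3: CDi = 0.4761 / 30.768758 = 0.01547

0.01547


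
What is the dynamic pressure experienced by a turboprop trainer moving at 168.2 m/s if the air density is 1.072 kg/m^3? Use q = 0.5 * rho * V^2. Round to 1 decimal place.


Step 1: V^2 = 168.2^2 = 28291.24
Step 2: q = 0.5 * 1.072 * 28291.24
Step 3: q = 15164.1 Pa

15164.1


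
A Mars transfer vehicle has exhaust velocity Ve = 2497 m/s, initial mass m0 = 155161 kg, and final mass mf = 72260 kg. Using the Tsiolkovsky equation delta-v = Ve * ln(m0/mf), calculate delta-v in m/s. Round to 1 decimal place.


Step 1: Mass ratio m0/mf = 155161 / 72260 = 2.14726
Step 2: ln(2.14726) = 0.764193
Step 3: delta-v = 2497 * 0.764193 = 1908.2 m/s

1908.2


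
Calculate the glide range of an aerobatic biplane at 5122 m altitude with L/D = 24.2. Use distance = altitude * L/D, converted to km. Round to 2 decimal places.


Step 1: Glide distance = altitude * L/D = 5122 * 24.2 = 123952.4 m
Step 2: Convert to km: 123952.4 / 1000 = 123.95 km

123.95


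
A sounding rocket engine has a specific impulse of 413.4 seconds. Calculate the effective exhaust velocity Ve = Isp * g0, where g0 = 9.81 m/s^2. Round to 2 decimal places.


Step 1: Ve = Isp * g0 = 413.4 * 9.81
Step 2: Ve = 4055.45 m/s

4055.45


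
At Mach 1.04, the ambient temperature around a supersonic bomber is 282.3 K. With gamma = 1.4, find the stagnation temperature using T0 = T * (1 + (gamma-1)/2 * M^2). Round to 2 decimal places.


Step 1: (gamma-1)/2 = 0.2
Step 2: M^2 = 1.0816
Step 3: 1 + 0.2 * 1.0816 = 1.21632
Step 4: T0 = 282.3 * 1.21632 = 343.37 K

343.37


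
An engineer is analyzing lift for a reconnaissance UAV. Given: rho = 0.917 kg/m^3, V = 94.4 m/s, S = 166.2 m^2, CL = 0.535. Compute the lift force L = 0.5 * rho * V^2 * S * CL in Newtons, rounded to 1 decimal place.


Step 1: Calculate dynamic pressure q = 0.5 * 0.917 * 94.4^2 = 0.5 * 0.917 * 8911.36 = 4085.8586 Pa
Step 2: Multiply by wing area and lift coefficient: L = 4085.8586 * 166.2 * 0.535
Step 3: L = 679069.6927 * 0.535 = 363302.3 N

363302.3


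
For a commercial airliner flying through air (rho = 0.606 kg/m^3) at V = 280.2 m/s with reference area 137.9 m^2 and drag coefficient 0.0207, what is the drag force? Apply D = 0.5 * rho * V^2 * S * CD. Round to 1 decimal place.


Step 1: Dynamic pressure q = 0.5 * 0.606 * 280.2^2 = 23789.1481 Pa
Step 2: Drag D = q * S * CD = 23789.1481 * 137.9 * 0.0207
Step 3: D = 67906.8 N

67906.8


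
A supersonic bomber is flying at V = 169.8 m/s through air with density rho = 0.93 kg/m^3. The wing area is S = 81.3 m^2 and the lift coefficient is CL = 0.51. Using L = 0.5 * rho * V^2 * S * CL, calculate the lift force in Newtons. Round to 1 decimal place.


Step 1: Calculate dynamic pressure q = 0.5 * 0.93 * 169.8^2 = 0.5 * 0.93 * 28832.04 = 13406.8986 Pa
Step 2: Multiply by wing area and lift coefficient: L = 13406.8986 * 81.3 * 0.51
Step 3: L = 1089980.8562 * 0.51 = 555890.2 N

555890.2


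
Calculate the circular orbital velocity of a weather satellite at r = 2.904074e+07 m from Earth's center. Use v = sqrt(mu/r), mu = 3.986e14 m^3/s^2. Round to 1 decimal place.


Step 1: mu / r = 3.986e14 / 2.904074e+07 = 13725545.5612
Step 2: v = sqrt(13725545.5612) = 3704.8 m/s

3704.8


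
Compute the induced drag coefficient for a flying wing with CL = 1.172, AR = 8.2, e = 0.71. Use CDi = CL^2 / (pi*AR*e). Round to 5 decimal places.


Step 1: CL^2 = 1.172^2 = 1.373584
Step 2: pi * AR * e = 3.14159 * 8.2 * 0.71 = 18.290352
Step 3: CDi = 1.373584 / 18.290352 = 0.07510

0.07510


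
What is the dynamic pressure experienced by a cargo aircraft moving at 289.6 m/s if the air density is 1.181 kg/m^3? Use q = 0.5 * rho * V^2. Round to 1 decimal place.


Step 1: V^2 = 289.6^2 = 83868.16
Step 2: q = 0.5 * 1.181 * 83868.16
Step 3: q = 49524.1 Pa

49524.1


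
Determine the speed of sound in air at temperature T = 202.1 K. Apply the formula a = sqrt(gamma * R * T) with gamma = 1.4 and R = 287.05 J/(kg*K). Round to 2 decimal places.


Step 1: gamma * R * T = 1.4 * 287.05 * 202.1 = 81217.927
Step 2: a = sqrt(81217.927) = 284.99 m/s

284.99


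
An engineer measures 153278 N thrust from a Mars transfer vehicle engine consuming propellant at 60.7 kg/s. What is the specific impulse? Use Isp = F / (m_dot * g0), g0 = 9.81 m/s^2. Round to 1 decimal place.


Step 1: m_dot * g0 = 60.7 * 9.81 = 595.47
Step 2: Isp = 153278 / 595.47 = 257.4 s

257.4


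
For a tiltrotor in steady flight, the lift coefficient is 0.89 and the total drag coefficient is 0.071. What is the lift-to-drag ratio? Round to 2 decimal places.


Step 1: L/D = CL / CD = 0.89 / 0.071
Step 2: L/D = 12.54

12.54


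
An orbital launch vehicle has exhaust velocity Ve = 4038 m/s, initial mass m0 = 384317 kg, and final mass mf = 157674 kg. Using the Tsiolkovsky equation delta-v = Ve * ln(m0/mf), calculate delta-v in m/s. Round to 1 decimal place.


Step 1: Mass ratio m0/mf = 384317 / 157674 = 2.437415
Step 2: ln(2.437415) = 0.890938
Step 3: delta-v = 4038 * 0.890938 = 3597.6 m/s

3597.6


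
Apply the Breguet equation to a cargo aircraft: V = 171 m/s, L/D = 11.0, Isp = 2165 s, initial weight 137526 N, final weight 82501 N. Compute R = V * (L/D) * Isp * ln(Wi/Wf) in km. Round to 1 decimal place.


Step 1: Coefficient = V * (L/D) * Isp = 171 * 11.0 * 2165 = 4072365.0 m
Step 2: Wi/Wf = 137526 / 82501 = 1.666962
Step 3: ln(1.666962) = 0.511003
Step 4: R = 4072365.0 * 0.511003 = 2080989.0 m = 2081.0 km

2081.0


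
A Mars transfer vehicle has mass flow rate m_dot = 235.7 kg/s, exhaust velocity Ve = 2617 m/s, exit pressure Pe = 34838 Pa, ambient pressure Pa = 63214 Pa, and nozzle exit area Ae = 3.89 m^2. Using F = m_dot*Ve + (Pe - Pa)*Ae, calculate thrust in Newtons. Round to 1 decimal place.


Step 1: Momentum thrust = m_dot * Ve = 235.7 * 2617 = 616826.9 N
Step 2: Pressure thrust = (Pe - Pa) * Ae = (34838 - 63214) * 3.89 = -110382.64 N
Step 3: Total thrust F = 616826.9 + -110382.64 = 506444.3 N

506444.3


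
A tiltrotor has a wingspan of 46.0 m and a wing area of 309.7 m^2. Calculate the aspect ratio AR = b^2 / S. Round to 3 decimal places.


Step 1: b^2 = 46.0^2 = 2116.0
Step 2: AR = 2116.0 / 309.7 = 6.832

6.832


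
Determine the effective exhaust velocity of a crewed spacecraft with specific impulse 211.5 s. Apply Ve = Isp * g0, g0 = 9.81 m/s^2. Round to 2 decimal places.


Step 1: Ve = Isp * g0 = 211.5 * 9.81
Step 2: Ve = 2074.82 m/s

2074.82


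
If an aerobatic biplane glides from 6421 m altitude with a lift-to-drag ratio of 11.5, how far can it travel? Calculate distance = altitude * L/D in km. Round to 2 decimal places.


Step 1: Glide distance = altitude * L/D = 6421 * 11.5 = 73841.5 m
Step 2: Convert to km: 73841.5 / 1000 = 73.84 km

73.84


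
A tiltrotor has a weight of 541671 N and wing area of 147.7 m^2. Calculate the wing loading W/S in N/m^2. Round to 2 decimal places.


Step 1: Wing loading = W / S = 541671 / 147.7
Step 2: Wing loading = 3667.37 N/m^2

3667.37


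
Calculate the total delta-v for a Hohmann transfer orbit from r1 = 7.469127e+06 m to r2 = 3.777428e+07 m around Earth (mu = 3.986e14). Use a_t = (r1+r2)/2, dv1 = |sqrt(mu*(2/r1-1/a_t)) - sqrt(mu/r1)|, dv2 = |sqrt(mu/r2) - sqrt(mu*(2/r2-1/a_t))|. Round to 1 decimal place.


Step 1: Transfer semi-major axis a_t = (7.469127e+06 + 3.777428e+07) / 2 = 2.262170e+07 m
Step 2: v1 (circular at r1) = sqrt(mu/r1) = 7305.23 m/s
Step 3: v_t1 = sqrt(mu*(2/r1 - 1/a_t)) = 9439.94 m/s
Step 4: dv1 = |9439.94 - 7305.23| = 2134.71 m/s
Step 5: v2 (circular at r2) = 3248.41 m/s, v_t2 = 1866.56 m/s
Step 6: dv2 = |3248.41 - 1866.56| = 1381.84 m/s
Step 7: Total delta-v = 2134.71 + 1381.84 = 3516.6 m/s

3516.6


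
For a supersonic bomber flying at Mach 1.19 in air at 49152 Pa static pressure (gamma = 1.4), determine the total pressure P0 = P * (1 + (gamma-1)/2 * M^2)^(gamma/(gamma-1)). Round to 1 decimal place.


Step 1: (gamma-1)/2 * M^2 = 0.2 * 1.4161 = 0.28322
Step 2: 1 + 0.28322 = 1.28322
Step 3: Exponent gamma/(gamma-1) = 3.5
Step 4: P0 = 49152 * 1.28322^3.5 = 117650.9 Pa

117650.9


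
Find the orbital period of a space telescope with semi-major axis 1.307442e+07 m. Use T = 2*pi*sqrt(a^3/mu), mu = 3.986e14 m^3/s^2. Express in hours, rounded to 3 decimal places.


Step 1: a^3 / mu = 2.234947e+21 / 3.986e14 = 5.606993e+06
Step 2: sqrt(5.606993e+06) = 2367.909 s
Step 3: T = 2*pi * 2367.909 = 14878.01 s
Step 4: T in hours = 14878.01 / 3600 = 4.133 hours

4.133


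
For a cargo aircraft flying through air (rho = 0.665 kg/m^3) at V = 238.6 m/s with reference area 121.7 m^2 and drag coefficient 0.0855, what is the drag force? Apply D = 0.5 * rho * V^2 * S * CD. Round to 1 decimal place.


Step 1: Dynamic pressure q = 0.5 * 0.665 * 238.6^2 = 18929.2117 Pa
Step 2: Drag D = q * S * CD = 18929.2117 * 121.7 * 0.0855
Step 3: D = 196965.1 N

196965.1


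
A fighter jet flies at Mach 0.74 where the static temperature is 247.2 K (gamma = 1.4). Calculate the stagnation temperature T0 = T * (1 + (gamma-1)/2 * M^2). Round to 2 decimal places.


Step 1: (gamma-1)/2 = 0.2
Step 2: M^2 = 0.5476
Step 3: 1 + 0.2 * 0.5476 = 1.10952
Step 4: T0 = 247.2 * 1.10952 = 274.27 K

274.27


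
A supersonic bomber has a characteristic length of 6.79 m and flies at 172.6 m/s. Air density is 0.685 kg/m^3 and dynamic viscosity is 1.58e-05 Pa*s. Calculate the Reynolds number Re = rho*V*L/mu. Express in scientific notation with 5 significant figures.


Step 1: Numerator = rho * V * L = 0.685 * 172.6 * 6.79 = 802.78849
Step 2: Re = 802.78849 / 1.58e-05
Step 3: Re = 5.0809e+07

5.0809e+07


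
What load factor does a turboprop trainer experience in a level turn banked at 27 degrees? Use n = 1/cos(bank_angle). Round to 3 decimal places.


Step 1: Convert 27 degrees to radians = 0.471239
Step 2: cos(27 deg) = 0.891007
Step 3: n = 1 / 0.891007 = 1.122

1.122


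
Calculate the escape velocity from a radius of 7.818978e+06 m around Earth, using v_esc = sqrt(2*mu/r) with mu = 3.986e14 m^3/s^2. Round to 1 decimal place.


Step 1: 2*mu/r = 2 * 3.986e14 / 7.818978e+06 = 101957058.8381
Step 2: v_esc = sqrt(101957058.8381) = 10097.4 m/s

10097.4


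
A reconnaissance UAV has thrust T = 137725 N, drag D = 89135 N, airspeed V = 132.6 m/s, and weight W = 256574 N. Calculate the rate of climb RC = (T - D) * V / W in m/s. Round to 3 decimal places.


Step 1: Excess thrust = T - D = 137725 - 89135 = 48590 N
Step 2: Excess power = 48590 * 132.6 = 6443034.0 W
Step 3: RC = 6443034.0 / 256574 = 25.112 m/s

25.112


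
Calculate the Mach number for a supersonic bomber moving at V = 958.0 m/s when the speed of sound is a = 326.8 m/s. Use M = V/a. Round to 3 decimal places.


Step 1: M = V / a = 958.0 / 326.8
Step 2: M = 2.931

2.931


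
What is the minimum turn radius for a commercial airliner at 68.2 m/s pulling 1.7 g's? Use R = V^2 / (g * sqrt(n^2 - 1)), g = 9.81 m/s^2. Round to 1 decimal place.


Step 1: V^2 = 68.2^2 = 4651.24
Step 2: n^2 - 1 = 1.7^2 - 1 = 1.89
Step 3: sqrt(1.89) = 1.374773
Step 4: R = 4651.24 / (9.81 * 1.374773) = 344.9 m

344.9
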